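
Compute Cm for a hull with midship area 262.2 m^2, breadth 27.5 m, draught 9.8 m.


Formula: Cm = Am / (B * T)
Step 1 — B * T = 27.5 * 9.8 = 269.5 m^2
Step 2 — Cm = 262.2 / 269.5 ≈ 0.97291 (5 s.f.)

0.97291


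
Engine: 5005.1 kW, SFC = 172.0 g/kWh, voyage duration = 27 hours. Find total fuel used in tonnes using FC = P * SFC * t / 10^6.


Formula: FC (tonnes) = P * SFC * t / 1,000,000
Step 1 — P * SFC * t = 5005.1 * 172.0 * 27 = 23243684.4 g
Step 2 — FC (tonnes) = 23243684.4 / 1,000,000 ≈ 23.244 tonnes (5 s.f.)

23.244 tonnes


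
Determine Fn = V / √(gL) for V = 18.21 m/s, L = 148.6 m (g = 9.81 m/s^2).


Formula: Fn = V / sqrt(g * L)
Step 1 — g * L = 9.81 * 148.6 = 1457.766
Step 2 — sqrt(g * L) = sqrt(1457.766) = 38.180702
Step 3 — Fn = 18.21 / 38.180702 ≈ 0.47694 (5 s.f.)

0.47694


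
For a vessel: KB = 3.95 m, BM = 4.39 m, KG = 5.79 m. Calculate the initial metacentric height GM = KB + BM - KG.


Formula: GM = KB + BM - KG
Step 1 — KM = KB + BM = 3.95 + 4.39 = 8.34 m
Step 2 — GM = KM - KG = 8.34 - 5.79 = 2.55 m

2.55 m


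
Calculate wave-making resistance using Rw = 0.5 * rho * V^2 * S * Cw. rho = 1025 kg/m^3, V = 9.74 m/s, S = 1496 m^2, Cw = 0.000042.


Formula: Rw = 0.5 * rho * V^2 * S * Cw
Step 1 — V^2 = 9.74^2 = 94.8676
Step 2 — 0.5 * rho * V^2 = 0.5 * 1025 * 94.8676 = 48619.645
Step 3 — Rw = 48619.645 * 1496 * 0.000042 ≈ 3054.9 N (5 s.f.)

3054.9 N


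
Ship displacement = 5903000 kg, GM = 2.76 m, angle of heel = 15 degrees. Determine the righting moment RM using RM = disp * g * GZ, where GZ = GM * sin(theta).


Formula: GZ = GM * sin(theta); RM = disp * g * GZ
Step 1 — GZ = 2.76 * sin(15°) = 2.76 * 0.258819 = 0.71434 m
Step 2 — RM = 5903000 * 9.81 * 0.71434 ≈ 41366000 N·m (5 s.f.)

41366000 N·m


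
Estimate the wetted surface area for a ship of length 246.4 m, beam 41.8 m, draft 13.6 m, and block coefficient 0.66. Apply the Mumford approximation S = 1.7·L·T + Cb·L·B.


Formula: S = 1.7*L*T + V/T with V = Cb*L*B*T, i.e. S = L * (1.7*T + Cb*B)
Step 1 — 1.7*T = 1.7 * 13.6 = 23.12 m
Step 2 — Cb*B = 0.66 * 41.8 = 27.588 m
Step 3 — 1.7*T + Cb*B = 23.12 + 27.588 = 50.708 m
Step 4 — S = 246.4 * 50.708 ≈ 12494 m^2 (5 s.f.)

12494 m^2


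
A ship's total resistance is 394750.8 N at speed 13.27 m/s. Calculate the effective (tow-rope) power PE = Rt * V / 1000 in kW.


Formula: PE = Rt * V / 1000 (kW)
Step 1 — PE (W) = 394750.8 * 13.27 = 5238343.116 W
Step 2 — PE (kW) = 5238343.116 / 1000 ≈ 5238.3 kW (5 s.f.)

5238.3 kW


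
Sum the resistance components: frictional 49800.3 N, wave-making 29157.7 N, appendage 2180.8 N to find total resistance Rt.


Formula: Rt = Rf + Rw + Ra
Substituting: Rt = 49800.3 + 29157.7 + 2180.8
Result: Rt = 81138.8 N

81138.8 N


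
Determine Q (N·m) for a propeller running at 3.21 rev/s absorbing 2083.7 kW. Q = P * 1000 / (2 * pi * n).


Formula: Q = P_W / (2 * pi * n)
Step 1 — P_W = 2083.7 kW * 1000 = 2083700.0 W
Step 2 — 2 * pi * n = 2 * pi * 3.21 = 20.169025
Step 3 — Q = 2083700.0 / 20.169025 ≈ 103310 N·m (5 s.f.)

103310 N·m


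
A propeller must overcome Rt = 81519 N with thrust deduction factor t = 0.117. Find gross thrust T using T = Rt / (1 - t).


Formula: T = Rt / (1 - t)
Step 1 — (1 - t) = 1 - 0.117 = 0.883
Step 2 — T = 81519 / 0.883 ≈ 92320 N (5 s.f.)

92320 N


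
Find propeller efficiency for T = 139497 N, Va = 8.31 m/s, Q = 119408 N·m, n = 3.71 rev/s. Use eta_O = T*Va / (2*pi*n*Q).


Formula: eta = T * Va / (2 * pi * n * Q)
Step 1 — numerator = T * Va = 139497 * 8.31 = 1159220.07
Step 2 — 2 * pi * n = 2 * pi * 3.71 = 23.310617
Step 3 — denominator = 23.310617 * 119408 = 2783474.15
Step 4 — eta = 1159220.07 / 2783474.15 ≈ 0.41647 (5 s.f.)

0.41647


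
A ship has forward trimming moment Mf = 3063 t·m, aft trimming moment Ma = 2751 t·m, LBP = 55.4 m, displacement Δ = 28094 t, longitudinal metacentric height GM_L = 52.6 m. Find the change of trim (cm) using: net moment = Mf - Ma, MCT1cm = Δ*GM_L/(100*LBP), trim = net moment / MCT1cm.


Formula: net trimming moment = Mf - Ma; MCT1cm = Δ*GM_L/(100*LBP); trim = net moment / MCT1cm
Step 1 — net trimming moment = 3063 - 2751 = 312 t·m
Step 2 — MCT1cm = 28094 * 52.6 / (100 * 55.4) = 266.7409 t·m/cm
Step 3 — trim = 312 / 266.7409 ≈ 1.1697 cm (5 s.f.)

1.1697 cm


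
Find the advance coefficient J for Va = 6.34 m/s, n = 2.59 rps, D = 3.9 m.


Formula: J = Va / (n * D)
Step 1 — n * D = 2.59 * 3.9 = 10.101
Step 2 — J = 6.34 / 10.101 ≈ 0.62766 (5 s.f.)

0.62766


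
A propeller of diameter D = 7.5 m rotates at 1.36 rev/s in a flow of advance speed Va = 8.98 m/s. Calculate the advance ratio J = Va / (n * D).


Formula: J = Va / (n * D)
Step 1 — n * D = 1.36 * 7.5 = 10.2
Step 2 — J = 8.98 / 10.2 ≈ 0.88039 (5 s.f.)

0.88039


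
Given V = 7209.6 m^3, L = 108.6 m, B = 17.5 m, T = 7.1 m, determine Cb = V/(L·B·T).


Formula: Cb = V / (L * B * T)
Step 1 — L * B * T = 108.6 * 17.5 * 7.1 = 13493.55 m^3
Step 2 — Cb = 7209.6 / 13493.55 ≈ 0.53430 (5 s.f.)

0.53430


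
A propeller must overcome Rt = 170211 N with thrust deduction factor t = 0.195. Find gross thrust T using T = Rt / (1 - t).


Formula: T = Rt / (1 - t)
Step 1 — (1 - t) = 1 - 0.195 = 0.805
Step 2 — T = 170211 / 0.805 ≈ 211440 N (5 s.f.)

211440 N


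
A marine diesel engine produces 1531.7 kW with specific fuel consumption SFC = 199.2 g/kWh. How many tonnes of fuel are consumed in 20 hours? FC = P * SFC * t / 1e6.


Formula: FC (tonnes) = P * SFC * t / 1,000,000
Step 1 — P * SFC * t = 1531.7 * 199.2 * 20 = 6102292.8 g
Step 2 — FC (tonnes) = 6102292.8 / 1,000,000 ≈ 6.1023 tonnes (5 s.f.)

6.1023 tonnes


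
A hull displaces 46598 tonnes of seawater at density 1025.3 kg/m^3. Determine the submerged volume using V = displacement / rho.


Formula: V = mass / rho
Step 1 — convert tonnes to kg: 46598 t * 1000 = 46598000 kg
Step 2 — V = 46598000 / 1025.3 ≈ 45448 m^3 (5 s.f.)

45448 m^3


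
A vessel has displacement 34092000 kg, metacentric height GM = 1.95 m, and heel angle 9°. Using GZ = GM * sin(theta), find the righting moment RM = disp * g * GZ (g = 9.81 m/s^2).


Formula: GZ = GM * sin(theta); RM = disp * g * GZ
Step 1 — GZ = 1.95 * sin(9°) = 1.95 * 0.156434 = 0.305046 m
Step 2 — RM = 34092000 * 9.81 * 0.305046 ≈ 102020000 N·m (5 s.f.)

102020000 N·m


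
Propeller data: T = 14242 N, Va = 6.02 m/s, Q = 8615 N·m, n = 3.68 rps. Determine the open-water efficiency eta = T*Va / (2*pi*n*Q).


Formula: eta = T * Va / (2 * pi * n * Q)
Step 1 — numerator = T * Va = 14242 * 6.02 = 85736.84
Step 2 — 2 * pi * n = 2 * pi * 3.68 = 23.122122
Step 3 — denominator = 23.122122 * 8615 = 199197.08
Step 4 — eta = 85736.84 / 199197.08 ≈ 0.43041 (5 s.f.)

0.43041


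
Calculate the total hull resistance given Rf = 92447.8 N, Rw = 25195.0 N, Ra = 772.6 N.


Formula: Rt = Rf + Rw + Ra
Substituting: Rt = 92447.8 + 25195.0 + 772.6
Result: Rt = 118415.4 N

118415.4 N


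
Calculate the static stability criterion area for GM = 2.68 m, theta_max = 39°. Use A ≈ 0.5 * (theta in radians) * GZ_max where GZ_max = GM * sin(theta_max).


Formula: GZ_max = GM * sin(theta); Area = 0.5 * theta_rad * GZ_max
Step 1 — GZ_max = 2.68 * sin(39°) = 2.68 * 0.62932 = 1.686578 m
Step 2 — theta_rad = 39 * pi/180 = 0.680678 rad
Step 3 — Area = 0.5 * 0.680678 * 1.686578 ≈ 0.57401 m·rad (5 s.f.)

0.57401 m·rad


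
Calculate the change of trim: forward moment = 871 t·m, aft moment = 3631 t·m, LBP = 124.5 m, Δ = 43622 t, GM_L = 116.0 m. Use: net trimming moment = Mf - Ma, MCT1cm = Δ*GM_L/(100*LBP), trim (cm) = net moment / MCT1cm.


Formula: net trimming moment = Mf - Ma; MCT1cm = Δ*GM_L/(100*LBP); trim = net moment / MCT1cm
Step 1 — net trimming moment = 871 - 3631 = -2760 t·m
Step 2 — MCT1cm = 43622 * 116.0 / (100 * 124.5) = 406.4379 t·m/cm
Step 3 — trim = -2760 / 406.4379 ≈ -6.7907 cm (5 s.f.)

-6.7907 cm


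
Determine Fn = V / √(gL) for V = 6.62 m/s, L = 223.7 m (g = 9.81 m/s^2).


Formula: Fn = V / sqrt(g * L)
Step 1 — g * L = 9.81 * 223.7 = 2194.497
Step 2 — sqrt(g * L) = sqrt(2194.497) = 46.845459
Step 3 — Fn = 6.62 / 46.845459 ≈ 0.14132 (5 s.f.)

0.14132


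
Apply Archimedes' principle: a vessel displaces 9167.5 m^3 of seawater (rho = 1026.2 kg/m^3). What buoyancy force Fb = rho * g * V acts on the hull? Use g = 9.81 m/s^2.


Formula: Fb = rho * g * V
Substituting: Fb = 1026.2 * 9.81 * 9167.5
Intermediate: 1026.2 * 9.81 = 10067.022
Result: Fb = 10067.022 * 9167.5 ≈ 92289000 N (5 s.f.)

92289000 N


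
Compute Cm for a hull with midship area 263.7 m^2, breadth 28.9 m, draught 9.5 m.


Formula: Cm = Am / (B * T)
Step 1 — B * T = 28.9 * 9.5 = 274.55 m^2
Step 2 — Cm = 263.7 / 274.55 ≈ 0.96048 (5 s.f.)

0.96048


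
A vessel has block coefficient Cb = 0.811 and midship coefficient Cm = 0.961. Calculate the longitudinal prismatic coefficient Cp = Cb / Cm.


Formula: Cp = Cb / Cm
Substituting: Cp = 0.811 / 0.961
Result: Cp ≈ 0.84391 (5 s.f.)

0.84391


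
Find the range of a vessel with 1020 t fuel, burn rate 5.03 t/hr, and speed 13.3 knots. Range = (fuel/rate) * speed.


Formula: endurance = fuel / rate; range = endurance * speed
Step 1 — endurance = 1020 / 5.03 = 202.7833 hours
Step 2 — range = 202.7833 * 13.3 ≈ 2697.0 nautical miles (5 s.f.)

2697.0 NM


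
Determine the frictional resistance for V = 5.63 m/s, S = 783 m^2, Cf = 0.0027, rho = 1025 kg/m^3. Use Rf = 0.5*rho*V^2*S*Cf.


Formula: Rf = 0.5 * rho * V^2 * S * Cf
Step 1 — V^2 = 5.63^2 = 31.6969
Step 2 — 0.5 * rho * V^2 = 0.5 * 1025 * 31.6969 = 16244.66125
Step 3 — Rf = 16244.66125 * 783 * 0.0027 ≈ 34343 N (5 s.f.)

34343 N


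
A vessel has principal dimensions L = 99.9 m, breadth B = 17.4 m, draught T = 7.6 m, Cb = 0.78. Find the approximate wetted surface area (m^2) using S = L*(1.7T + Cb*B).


Formula: S = 1.7*L*T + V/T with V = Cb*L*B*T, i.e. S = L * (1.7*T + Cb*B)
Step 1 — 1.7*T = 1.7 * 7.6 = 12.92 m
Step 2 — Cb*B = 0.78 * 17.4 = 13.572 m
Step 3 — 1.7*T + Cb*B = 12.92 + 13.572 = 26.492 m
Step 4 — S = 99.9 * 26.492 ≈ 2646.6 m^2 (5 s.f.)

2646.6 m^2


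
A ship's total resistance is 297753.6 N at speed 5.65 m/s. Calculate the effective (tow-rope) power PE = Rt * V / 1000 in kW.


Formula: PE = Rt * V / 1000 (kW)
Step 1 — PE (W) = 297753.6 * 5.65 = 1682307.84 W
Step 2 — PE (kW) = 1682307.84 / 1000 ≈ 1682.3 kW (5 s.f.)

1682.3 kW


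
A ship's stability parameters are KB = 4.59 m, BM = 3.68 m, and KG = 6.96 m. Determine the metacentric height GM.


Formula: GM = KB + BM - KG
Step 1 — KM = KB + BM = 4.59 + 3.68 = 8.27 m
Step 2 — GM = KM - KG = 8.27 - 6.96 = 1.31 m

1.31 m


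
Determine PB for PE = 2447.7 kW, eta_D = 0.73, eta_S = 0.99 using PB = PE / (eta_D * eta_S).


Formula: PB = PE / (eta_D * eta_S)
Step 1 — combined efficiency = eta_D * eta_S = 0.73 * 0.99 = 0.7227
Step 2 — PB = 2447.7 / 0.7227 ≈ 3386.9 kW (5 s.f.)

3386.9 kW


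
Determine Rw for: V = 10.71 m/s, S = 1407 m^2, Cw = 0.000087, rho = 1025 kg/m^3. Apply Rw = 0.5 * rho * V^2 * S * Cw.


Formula: Rw = 0.5 * rho * V^2 * S * Cw
Step 1 — V^2 = 10.71^2 = 114.7041
Step 2 — 0.5 * rho * V^2 = 0.5 * 1025 * 114.7041 = 58785.85125
Step 3 — Rw = 58785.85125 * 1407 * 0.000087 ≈ 7195.9 N (5 s.f.)

7195.9 N


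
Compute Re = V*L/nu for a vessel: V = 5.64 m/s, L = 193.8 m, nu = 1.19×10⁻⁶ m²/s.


Formula: Re = V * L / nu
Step 1 — V * L = 5.64 * 193.8 = 1093.032 m^2/s
Step 2 — Re = 1093.032 / 1.19e-6 = 9.19e+08

9.19e+08


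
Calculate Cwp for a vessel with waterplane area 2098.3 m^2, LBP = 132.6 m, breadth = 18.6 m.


Formula: Cwp = Aw / (L * B)
Step 1 — L * B = 132.6 * 18.6 = 2466.36 m^2
Step 2 — Cwp = 2098.3 / 2466.36 ≈ 0.85077 (5 s.f.)

0.85077


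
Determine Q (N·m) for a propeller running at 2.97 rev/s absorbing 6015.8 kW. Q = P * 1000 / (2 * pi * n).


Formula: Q = P_W / (2 * pi * n)
Step 1 — P_W = 6015.8 kW * 1000 = 6015800.0 W
Step 2 — 2 * pi * n = 2 * pi * 2.97 = 18.66106
Step 3 — Q = 6015800.0 / 18.66106 ≈ 322370 N·m (5 s.f.)

322370 N·m


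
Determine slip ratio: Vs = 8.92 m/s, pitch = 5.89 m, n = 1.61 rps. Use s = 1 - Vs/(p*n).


Formula: s = 1 - Vs / (p * n)
Step 1 — p * n = 5.89 * 1.61 = 9.4829
Step 2 — Vs / (p*n) = 8.92 / 9.4829 = 0.940641 (6 d.p.)
Step 3 — s = 1 - 0.940641 = 0.059359

0.059359


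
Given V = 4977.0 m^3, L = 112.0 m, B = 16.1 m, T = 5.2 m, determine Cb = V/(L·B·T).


Formula: Cb = V / (L * B * T)
Step 1 — L * B * T = 112.0 * 16.1 * 5.2 = 9376.64 m^3
Step 2 — Cb = 4977.0 / 9376.64 ≈ 0.53079 (5 s.f.)

0.53079


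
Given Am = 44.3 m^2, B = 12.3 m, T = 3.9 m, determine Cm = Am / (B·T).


Formula: Cm = Am / (B * T)
Step 1 — B * T = 12.3 * 3.9 = 47.97 m^2
Step 2 — Cm = 44.3 / 47.97 ≈ 0.92349 (5 s.f.)

0.92349


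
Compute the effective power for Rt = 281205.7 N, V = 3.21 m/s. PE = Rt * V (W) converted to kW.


Formula: PE = Rt * V / 1000 (kW)
Step 1 — PE (W) = 281205.7 * 3.21 = 902670.297 W
Step 2 — PE (kW) = 902670.297 / 1000 ≈ 902.67 kW (5 s.f.)

902.67 kW


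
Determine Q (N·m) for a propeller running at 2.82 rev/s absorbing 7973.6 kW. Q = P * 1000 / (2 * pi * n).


Formula: Q = P_W / (2 * pi * n)
Step 1 — P_W = 7973.6 kW * 1000 = 7973600.0 W
Step 2 — 2 * pi * n = 2 * pi * 2.82 = 17.718583
Step 3 — Q = 7973600.0 / 17.718583 ≈ 450010 N·m (5 s.f.)

450010 N·m


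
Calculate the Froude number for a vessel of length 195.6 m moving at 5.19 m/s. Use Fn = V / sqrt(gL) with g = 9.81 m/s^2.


Formula: Fn = V / sqrt(g * L)
Step 1 — g * L = 9.81 * 195.6 = 1918.836
Step 2 — sqrt(g * L) = sqrt(1918.836) = 43.80452
Step 3 — Fn = 5.19 / 43.80452 ≈ 0.11848 (5 s.f.)

0.11848


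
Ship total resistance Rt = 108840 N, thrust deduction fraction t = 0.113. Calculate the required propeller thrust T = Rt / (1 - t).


Formula: T = Rt / (1 - t)
Step 1 — (1 - t) = 1 - 0.113 = 0.887
Step 2 — T = 108840 / 0.887 ≈ 122710 N (5 s.f.)

122710 N


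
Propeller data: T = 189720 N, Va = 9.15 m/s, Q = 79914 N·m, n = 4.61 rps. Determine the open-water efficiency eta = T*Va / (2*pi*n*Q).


Formula: eta = T * Va / (2 * pi * n * Q)
Step 1 — numerator = T * Va = 189720 * 9.15 = 1735938.0
Step 2 — 2 * pi * n = 2 * pi * 4.61 = 28.965484
Step 3 — denominator = 28.965484 * 79914 = 2314747.69
Step 4 — eta = 1735938.0 / 2314747.69 ≈ 0.74995 (5 s.f.)

0.74995


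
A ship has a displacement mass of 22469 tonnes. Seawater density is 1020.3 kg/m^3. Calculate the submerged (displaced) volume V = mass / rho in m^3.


Formula: V = mass / rho
Step 1 — convert tonnes to kg: 22469 t * 1000 = 22469000 kg
Step 2 — V = 22469000 / 1020.3 ≈ 22022 m^3 (5 s.f.)

22022 m^3


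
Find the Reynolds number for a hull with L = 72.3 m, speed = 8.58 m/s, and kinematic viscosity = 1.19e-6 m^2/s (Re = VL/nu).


Formula: Re = V * L / nu
Step 1 — V * L = 8.58 * 72.3 = 620.334 m^2/s
Step 2 — Re = 620.334 / 1.19e-6 = 5.21e+08

5.21e+08


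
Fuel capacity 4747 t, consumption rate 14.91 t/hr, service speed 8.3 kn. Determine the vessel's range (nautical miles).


Formula: endurance = fuel / rate; range = endurance * speed
Step 1 — endurance = 4747 / 14.91 = 318.3769 hours
Step 2 — range = 318.3769 * 8.3 ≈ 2642.5 nautical miles (5 s.f.)

2642.5 NM


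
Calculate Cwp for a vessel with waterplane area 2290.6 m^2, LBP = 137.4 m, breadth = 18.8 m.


Formula: Cwp = Aw / (L * B)
Step 1 — L * B = 137.4 * 18.8 = 2583.12 m^2
Step 2 — Cwp = 2290.6 / 2583.12 ≈ 0.88676 (5 s.f.)

0.88676


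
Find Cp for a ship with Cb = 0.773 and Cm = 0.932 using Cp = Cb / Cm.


Formula: Cp = Cb / Cm
Substituting: Cp = 0.773 / 0.932
Result: Cp ≈ 0.82940 (5 s.f.)

0.82940


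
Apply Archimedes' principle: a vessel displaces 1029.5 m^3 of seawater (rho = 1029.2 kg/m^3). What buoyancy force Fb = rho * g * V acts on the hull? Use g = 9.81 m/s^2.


Formula: Fb = rho * g * V
Substituting: Fb = 1029.2 * 9.81 * 1029.5
Intermediate: 1029.2 * 9.81 = 10096.452
Result: Fb = 10096.452 * 1029.5 ≈ 10394000 N (5 s.f.)

10394000 N


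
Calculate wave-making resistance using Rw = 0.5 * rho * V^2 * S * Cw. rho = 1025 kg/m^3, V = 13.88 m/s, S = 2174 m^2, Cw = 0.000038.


Formula: Rw = 0.5 * rho * V^2 * S * Cw
Step 1 — V^2 = 13.88^2 = 192.6544
Step 2 — 0.5 * rho * V^2 = 0.5 * 1025 * 192.6544 = 98735.38
Step 3 — Rw = 98735.38 * 2174 * 0.000038 ≈ 8156.7 N (5 s.f.)

8156.7 N


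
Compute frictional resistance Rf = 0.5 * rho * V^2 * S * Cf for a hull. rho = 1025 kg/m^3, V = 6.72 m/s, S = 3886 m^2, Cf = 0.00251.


Formula: Rf = 0.5 * rho * V^2 * S * Cf
Step 1 — V^2 = 6.72^2 = 45.1584
Step 2 — 0.5 * rho * V^2 = 0.5 * 1025 * 45.1584 = 23143.68
Step 3 — Rf = 23143.68 * 3886 * 0.00251 ≈ 225740 N (5 s.f.)

225740 N


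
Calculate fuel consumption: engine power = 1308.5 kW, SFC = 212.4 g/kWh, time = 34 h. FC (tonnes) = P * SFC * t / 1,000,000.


Formula: FC (tonnes) = P * SFC * t / 1,000,000
Step 1 — P * SFC * t = 1308.5 * 212.4 * 34 = 9449463.6 g
Step 2 — FC (tonnes) = 9449463.6 / 1,000,000 ≈ 9.4495 tonnes (5 s.f.)

9.4495 tonnes


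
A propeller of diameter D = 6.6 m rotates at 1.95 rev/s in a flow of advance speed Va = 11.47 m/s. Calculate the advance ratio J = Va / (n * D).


Formula: J = Va / (n * D)
Step 1 — n * D = 1.95 * 6.6 = 12.87
Step 2 — J = 11.47 / 12.87 ≈ 0.89122 (5 s.f.)

0.89122


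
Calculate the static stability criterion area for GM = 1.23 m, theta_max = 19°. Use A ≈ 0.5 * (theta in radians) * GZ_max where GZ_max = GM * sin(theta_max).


Formula: GZ_max = GM * sin(theta); Area = 0.5 * theta_rad * GZ_max
Step 1 — GZ_max = 1.23 * sin(19°) = 1.23 * 0.325568 = 0.400449 m
Step 2 — theta_rad = 19 * pi/180 = 0.331613 rad
Step 3 — Area = 0.5 * 0.331613 * 0.400449 ≈ 0.066397 m·rad (5 s.f.)

0.066397 m·rad


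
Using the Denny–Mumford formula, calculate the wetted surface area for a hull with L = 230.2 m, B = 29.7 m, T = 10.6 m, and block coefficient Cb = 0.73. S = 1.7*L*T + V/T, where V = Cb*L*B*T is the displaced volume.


Formula: S = 1.7*L*T + V/T with V = Cb*L*B*T, i.e. S = L * (1.7*T + Cb*B)
Step 1 — 1.7*T = 1.7 * 10.6 = 18.02 m
Step 2 — Cb*B = 0.73 * 29.7 = 21.681 m
Step 3 — 1.7*T + Cb*B = 18.02 + 21.681 = 39.701 m
Step 4 — S = 230.2 * 39.701 ≈ 9139.2 m^2 (5 s.f.)

9139.2 m^2


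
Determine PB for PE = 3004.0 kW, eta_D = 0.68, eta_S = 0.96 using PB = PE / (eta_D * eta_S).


Formula: PB = PE / (eta_D * eta_S)
Step 1 — combined efficiency = eta_D * eta_S = 0.68 * 0.96 = 0.6528
Step 2 — PB = 3004.0 / 0.6528 ≈ 4601.7 kW (5 s.f.)

4601.7 kW


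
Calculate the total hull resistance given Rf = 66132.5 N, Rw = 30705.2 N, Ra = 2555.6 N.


Formula: Rt = Rf + Rw + Ra
Substituting: Rt = 66132.5 + 30705.2 + 2555.6
Result: Rt = 99393.3 N

99393.3 N


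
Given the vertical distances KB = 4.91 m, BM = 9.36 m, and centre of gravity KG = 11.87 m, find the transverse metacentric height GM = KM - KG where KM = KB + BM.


Formula: GM = KB + BM - KG
Step 1 — KM = KB + BM = 4.91 + 9.36 = 14.27 m
Step 2 — GM = KM - KG = 14.27 - 11.87 = 2.4 m

2.4 m


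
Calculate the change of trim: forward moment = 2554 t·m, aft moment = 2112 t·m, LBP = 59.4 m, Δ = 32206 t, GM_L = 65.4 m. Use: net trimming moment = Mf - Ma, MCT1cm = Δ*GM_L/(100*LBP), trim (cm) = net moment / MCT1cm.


Formula: net trimming moment = Mf - Ma; MCT1cm = Δ*GM_L/(100*LBP); trim = net moment / MCT1cm
Step 1 — net trimming moment = 2554 - 2112 = 442 t·m
Step 2 — MCT1cm = 32206 * 65.4 / (100 * 59.4) = 354.5913 t·m/cm
Step 3 — trim = 442 / 354.5913 ≈ 1.2465 cm (5 s.f.)

1.2465 cm


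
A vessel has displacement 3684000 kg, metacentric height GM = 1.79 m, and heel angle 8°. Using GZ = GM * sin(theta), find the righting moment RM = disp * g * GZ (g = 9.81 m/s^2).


Formula: GZ = GM * sin(theta); RM = disp * g * GZ
Step 1 — GZ = 1.79 * sin(8°) = 1.79 * 0.139173 = 0.24912 m
Step 2 — RM = 3684000 * 9.81 * 0.24912 ≈ 9003200 N·m (5 s.f.)

9003200 N·m


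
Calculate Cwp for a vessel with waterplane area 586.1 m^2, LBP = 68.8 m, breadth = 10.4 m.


Formula: Cwp = Aw / (L * B)
Step 1 — L * B = 68.8 * 10.4 = 715.52 m^2
Step 2 — Cwp = 586.1 / 715.52 ≈ 0.81912 (5 s.f.)

0.81912


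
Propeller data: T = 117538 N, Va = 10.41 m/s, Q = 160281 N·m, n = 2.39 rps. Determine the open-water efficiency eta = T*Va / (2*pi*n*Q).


Formula: eta = T * Va / (2 * pi * n * Q)
Step 1 — numerator = T * Va = 117538 * 10.41 = 1223570.58
Step 2 — 2 * pi * n = 2 * pi * 2.39 = 15.016813
Step 3 — denominator = 15.016813 * 160281 = 2406909.8
Step 4 — eta = 1223570.58 / 2406909.8 ≈ 0.50836 (5 s.f.)

0.50836


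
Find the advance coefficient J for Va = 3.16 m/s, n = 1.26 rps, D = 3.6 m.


Formula: J = Va / (n * D)
Step 1 — n * D = 1.26 * 3.6 = 4.536
Step 2 — J = 3.16 / 4.536 ≈ 0.69665 (5 s.f.)

0.69665


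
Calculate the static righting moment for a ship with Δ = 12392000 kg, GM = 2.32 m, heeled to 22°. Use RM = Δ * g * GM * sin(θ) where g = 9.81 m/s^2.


Formula: GZ = GM * sin(theta); RM = disp * g * GZ
Step 1 — GZ = 2.32 * sin(22°) = 2.32 * 0.374607 = 0.869088 m
Step 2 — RM = 12392000 * 9.81 * 0.869088 ≈ 105650000 N·m (5 s.f.)

105650000 N·m


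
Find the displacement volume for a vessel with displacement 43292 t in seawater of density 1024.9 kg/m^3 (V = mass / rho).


Formula: V = mass / rho
Step 1 — convert tonnes to kg: 43292 t * 1000 = 43292000 kg
Step 2 — V = 43292000 / 1024.9 ≈ 42240 m^3 (5 s.f.)

42240 m^3


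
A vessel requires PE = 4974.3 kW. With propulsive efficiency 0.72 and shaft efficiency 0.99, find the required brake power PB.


Formula: PB = PE / (eta_D * eta_S)
Step 1 — combined efficiency = eta_D * eta_S = 0.72 * 0.99 = 0.7128
Step 2 — PB = 4974.3 / 0.7128 ≈ 6978.5 kW (5 s.f.)

6978.5 kW


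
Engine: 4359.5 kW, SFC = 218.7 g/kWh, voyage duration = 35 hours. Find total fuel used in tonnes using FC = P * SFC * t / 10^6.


Formula: FC (tonnes) = P * SFC * t / 1,000,000
Step 1 — P * SFC * t = 4359.5 * 218.7 * 35 = 33369792.75 g
Step 2 — FC (tonnes) = 33369792.75 / 1,000,000 ≈ 33.370 tonnes (5 s.f.)

33.370 tonnes


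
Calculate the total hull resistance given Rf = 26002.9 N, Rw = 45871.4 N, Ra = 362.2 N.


Formula: Rt = Rf + Rw + Ra
Substituting: Rt = 26002.9 + 45871.4 + 362.2
Result: Rt = 72236.5 N

72236.5 N


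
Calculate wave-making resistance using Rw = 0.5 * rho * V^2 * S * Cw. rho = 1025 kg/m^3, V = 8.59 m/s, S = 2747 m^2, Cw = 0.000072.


Formula: Rw = 0.5 * rho * V^2 * S * Cw
Step 1 — V^2 = 8.59^2 = 73.7881
Step 2 — 0.5 * rho * V^2 = 0.5 * 1025 * 73.7881 = 37816.40125
Step 3 — Rw = 37816.40125 * 2747 * 0.000072 ≈ 7479.5 N (5 s.f.)

7479.5 N


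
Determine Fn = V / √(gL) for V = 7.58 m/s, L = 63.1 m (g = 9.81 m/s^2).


Formula: Fn = V / sqrt(g * L)
Step 1 — g * L = 9.81 * 63.1 = 619.011
Step 2 — sqrt(g * L) = sqrt(619.011) = 24.879932
Step 3 — Fn = 7.58 / 24.879932 ≈ 0.30466 (5 s.f.)

0.30466


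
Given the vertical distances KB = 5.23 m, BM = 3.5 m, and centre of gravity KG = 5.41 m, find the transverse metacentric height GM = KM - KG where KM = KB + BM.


Formula: GM = KB + BM - KG
Step 1 — KM = KB + BM = 5.23 + 3.5 = 8.73 m
Step 2 — GM = KM - KG = 8.73 - 5.41 = 3.32 m

3.32 m


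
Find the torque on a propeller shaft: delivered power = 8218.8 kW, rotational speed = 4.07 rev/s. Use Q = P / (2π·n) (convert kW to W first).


Formula: Q = P_W / (2 * pi * n)
Step 1 — P_W = 8218.8 kW * 1000 = 8218800.0 W
Step 2 — 2 * pi * n = 2 * pi * 4.07 = 25.572564
Step 3 — Q = 8218800.0 / 25.572564 ≈ 321390 N·m (5 s.f.)

321390 N·m


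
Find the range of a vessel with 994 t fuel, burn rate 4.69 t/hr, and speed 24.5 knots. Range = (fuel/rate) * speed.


Formula: endurance = fuel / rate; range = endurance * speed
Step 1 — endurance = 994 / 4.69 = 211.9403 hours
Step 2 — range = 211.9403 * 24.5 ≈ 5192.5 nautical miles (5 s.f.)

5192.5 NM


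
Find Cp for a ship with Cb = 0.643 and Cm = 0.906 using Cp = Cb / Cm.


Formula: Cp = Cb / Cm
Substituting: Cp = 0.643 / 0.906
Result: Cp ≈ 0.70971 (5 s.f.)

0.70971


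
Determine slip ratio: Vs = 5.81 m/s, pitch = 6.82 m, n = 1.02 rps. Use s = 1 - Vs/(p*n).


Formula: s = 1 - Vs / (p * n)
Step 1 — p * n = 6.82 * 1.02 = 6.9564
Step 2 — Vs / (p*n) = 5.81 / 6.9564 = 0.835202 (6 d.p.)
Step 3 — s = 1 - 0.835202 = 0.164798

0.164798


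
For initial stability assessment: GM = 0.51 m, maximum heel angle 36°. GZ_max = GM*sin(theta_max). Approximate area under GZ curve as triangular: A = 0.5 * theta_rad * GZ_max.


Formula: GZ_max = GM * sin(theta); Area = 0.5 * theta_rad * GZ_max
Step 1 — GZ_max = 0.51 * sin(36°) = 0.51 * 0.587785 = 0.29977 m
Step 2 — theta_rad = 36 * pi/180 = 0.628319 rad
Step 3 — Area = 0.5 * 0.628319 * 0.29977 ≈ 0.094176 m·rad (5 s.f.)

0.094176 m·rad


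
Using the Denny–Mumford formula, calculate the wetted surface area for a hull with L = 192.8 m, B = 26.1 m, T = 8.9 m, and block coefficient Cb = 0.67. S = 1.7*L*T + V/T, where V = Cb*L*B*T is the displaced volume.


Formula: S = 1.7*L*T + V/T with V = Cb*L*B*T, i.e. S = L * (1.7*T + Cb*B)
Step 1 — 1.7*T = 1.7 * 8.9 = 15.13 m
Step 2 — Cb*B = 0.67 * 26.1 = 17.487 m
Step 3 — 1.7*T + Cb*B = 15.13 + 17.487 = 32.617 m
Step 4 — S = 192.8 * 32.617 ≈ 6288.6 m^2 (5 s.f.)

6288.6 m^2


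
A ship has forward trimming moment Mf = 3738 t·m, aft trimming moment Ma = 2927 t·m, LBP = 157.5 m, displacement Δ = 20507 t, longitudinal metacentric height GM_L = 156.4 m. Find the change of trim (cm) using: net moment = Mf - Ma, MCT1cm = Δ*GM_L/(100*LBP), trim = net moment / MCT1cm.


Formula: net trimming moment = Mf - Ma; MCT1cm = Δ*GM_L/(100*LBP); trim = net moment / MCT1cm
Step 1 — net trimming moment = 3738 - 2927 = 811 t·m
Step 2 — MCT1cm = 20507 * 156.4 / (100 * 157.5) = 203.6378 t·m/cm
Step 3 — trim = 811 / 203.6378 ≈ 3.9826 cm (5 s.f.)

3.9826 cm


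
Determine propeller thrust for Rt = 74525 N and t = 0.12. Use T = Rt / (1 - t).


Formula: T = Rt / (1 - t)
Step 1 — (1 - t) = 1 - 0.12 = 0.88
Step 2 — T = 74525 / 0.88 ≈ 84688 N (5 s.f.)

84688 N


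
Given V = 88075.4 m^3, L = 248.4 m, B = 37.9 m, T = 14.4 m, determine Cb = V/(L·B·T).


Formula: Cb = V / (L * B * T)
Step 1 — L * B * T = 248.4 * 37.9 * 14.4 = 135566.784 m^3
Step 2 — Cb = 88075.4 / 135566.784 ≈ 0.64968 (5 s.f.)

0.64968


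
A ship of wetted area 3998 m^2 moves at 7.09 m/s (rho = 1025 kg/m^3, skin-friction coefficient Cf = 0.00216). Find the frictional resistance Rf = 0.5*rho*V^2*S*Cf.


Formula: Rf = 0.5 * rho * V^2 * S * Cf
Step 1 — V^2 = 7.09^2 = 50.2681
Step 2 — 0.5 * rho * V^2 = 0.5 * 1025 * 50.2681 = 25762.40125
Step 3 — Rf = 25762.40125 * 3998 * 0.00216 ≈ 222480 N (5 s.f.)

222480 N


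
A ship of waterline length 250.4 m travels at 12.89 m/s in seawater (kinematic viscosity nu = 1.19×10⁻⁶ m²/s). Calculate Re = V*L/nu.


Formula: Re = V * L / nu
Step 1 — V * L = 12.89 * 250.4 = 3227.656 m^2/s
Step 2 — Re = 3227.656 / 1.19e-6 = 2.71e+09

2.71e+09


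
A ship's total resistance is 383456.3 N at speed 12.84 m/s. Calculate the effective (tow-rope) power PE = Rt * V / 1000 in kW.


Formula: PE = Rt * V / 1000 (kW)
Step 1 — PE (W) = 383456.3 * 12.84 = 4923578.892 W
Step 2 — PE (kW) = 4923578.892 / 1000 ≈ 4923.6 kW (5 s.f.)

4923.6 kW


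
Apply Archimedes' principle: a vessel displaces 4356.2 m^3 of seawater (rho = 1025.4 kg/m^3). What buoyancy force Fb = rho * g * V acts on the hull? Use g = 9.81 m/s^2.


Formula: Fb = rho * g * V
Substituting: Fb = 1025.4 * 9.81 * 4356.2
Intermediate: 1025.4 * 9.81 = 10059.174
Result: Fb = 10059.174 * 4356.2 ≈ 43820000 N (5 s.f.)

43820000 N


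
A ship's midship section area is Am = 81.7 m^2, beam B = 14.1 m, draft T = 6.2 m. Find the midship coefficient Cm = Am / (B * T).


Formula: Cm = Am / (B * T)
Step 1 — B * T = 14.1 * 6.2 = 87.42 m^2
Step 2 — Cm = 81.7 / 87.42 ≈ 0.93457 (5 s.f.)

0.93457


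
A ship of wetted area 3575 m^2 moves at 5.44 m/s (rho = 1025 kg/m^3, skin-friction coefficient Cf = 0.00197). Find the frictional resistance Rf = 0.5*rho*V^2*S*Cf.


Formula: Rf = 0.5 * rho * V^2 * S * Cf
Step 1 — V^2 = 5.44^2 = 29.5936
Step 2 — 0.5 * rho * V^2 = 0.5 * 1025 * 29.5936 = 15166.72
Step 3 — Rf = 15166.72 * 3575 * 0.00197 ≈ 106820 N (5 s.f.)

106820 N


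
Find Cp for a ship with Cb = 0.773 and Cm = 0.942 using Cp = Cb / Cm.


Formula: Cp = Cb / Cm
Substituting: Cp = 0.773 / 0.942
Result: Cp ≈ 0.82059 (5 s.f.)

0.82059


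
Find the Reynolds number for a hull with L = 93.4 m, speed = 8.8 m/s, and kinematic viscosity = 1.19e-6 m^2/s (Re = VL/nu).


Formula: Re = V * L / nu
Step 1 — V * L = 8.8 * 93.4 = 821.92 m^2/s
Step 2 — Re = 821.92 / 1.19e-6 = 6.91e+08

6.91e+08


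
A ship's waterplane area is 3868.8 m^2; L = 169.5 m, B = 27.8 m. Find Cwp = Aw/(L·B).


Formula: Cwp = Aw / (L * B)
Step 1 — L * B = 169.5 * 27.8 = 4712.1 m^2
Step 2 — Cwp = 3868.8 / 4712.1 ≈ 0.82104 (5 s.f.)

0.82104


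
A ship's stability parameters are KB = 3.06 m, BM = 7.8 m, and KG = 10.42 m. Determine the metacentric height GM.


Formula: GM = KB + BM - KG
Step 1 — KM = KB + BM = 3.06 + 7.8 = 10.86 m
Step 2 — GM = KM - KG = 10.86 - 10.42 = 0.44 m

0.44 m


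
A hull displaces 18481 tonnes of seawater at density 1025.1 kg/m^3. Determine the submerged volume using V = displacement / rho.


Formula: V = mass / rho
Step 1 — convert tonnes to kg: 18481 t * 1000 = 18481000 kg
Step 2 — V = 18481000 / 1025.1 ≈ 18028 m^3 (5 s.f.)

18028 m^3


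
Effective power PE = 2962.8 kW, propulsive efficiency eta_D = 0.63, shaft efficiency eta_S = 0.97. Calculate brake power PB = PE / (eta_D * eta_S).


Formula: PB = PE / (eta_D * eta_S)
Step 1 — combined efficiency = eta_D * eta_S = 0.63 * 0.97 = 0.6111
Step 2 — PB = 2962.8 / 0.6111 ≈ 4848.3 kW (5 s.f.)

4848.3 kW


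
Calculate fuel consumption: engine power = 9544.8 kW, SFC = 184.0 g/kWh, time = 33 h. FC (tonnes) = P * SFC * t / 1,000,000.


Formula: FC (tonnes) = P * SFC * t / 1,000,000
Step 1 — P * SFC * t = 9544.8 * 184.0 * 33 = 57956025.6 g
Step 2 — FC (tonnes) = 57956025.6 / 1,000,000 ≈ 57.956 tonnes (5 s.f.)

57.956 tonnes


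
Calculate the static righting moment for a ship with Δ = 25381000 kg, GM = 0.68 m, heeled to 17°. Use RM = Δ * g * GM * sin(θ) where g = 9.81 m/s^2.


Formula: GZ = GM * sin(theta); RM = disp * g * GZ
Step 1 — GZ = 0.68 * sin(17°) = 0.68 * 0.292372 = 0.198813 m
Step 2 — RM = 25381000 * 9.81 * 0.198813 ≈ 49502000 N·m (5 s.f.)

49502000 N·m


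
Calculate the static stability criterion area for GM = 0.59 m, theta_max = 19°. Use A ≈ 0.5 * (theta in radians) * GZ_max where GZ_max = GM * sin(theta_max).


Formula: GZ_max = GM * sin(theta); Area = 0.5 * theta_rad * GZ_max
Step 1 — GZ_max = 0.59 * sin(19°) = 0.59 * 0.325568 = 0.192085 m
Step 2 — theta_rad = 19 * pi/180 = 0.331613 rad
Step 3 — Area = 0.5 * 0.331613 * 0.192085 ≈ 0.031849 m·rad (5 s.f.)

0.031849 m·rad


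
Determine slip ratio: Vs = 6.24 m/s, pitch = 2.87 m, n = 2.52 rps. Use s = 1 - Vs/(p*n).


Formula: s = 1 - Vs / (p * n)
Step 1 — p * n = 2.87 * 2.52 = 7.2324
Step 2 — Vs / (p*n) = 6.24 / 7.2324 = 0.862784 (6 d.p.)
Step 3 — s = 1 - 0.862784 = 0.137216

0.137216


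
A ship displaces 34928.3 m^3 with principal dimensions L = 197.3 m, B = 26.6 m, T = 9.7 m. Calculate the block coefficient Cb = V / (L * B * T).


Formula: Cb = V / (L * B * T)
Step 1 — L * B * T = 197.3 * 26.6 * 9.7 = 50907.346 m^3
Step 2 — Cb = 34928.3 / 50907.346 ≈ 0.68612 (5 s.f.)

0.68612


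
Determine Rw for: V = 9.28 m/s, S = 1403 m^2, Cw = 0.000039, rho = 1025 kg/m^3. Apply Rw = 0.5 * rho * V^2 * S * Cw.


Formula: Rw = 0.5 * rho * V^2 * S * Cw
Step 1 — V^2 = 9.28^2 = 86.1184
Step 2 — 0.5 * rho * V^2 = 0.5 * 1025 * 86.1184 = 44135.68
Step 3 — Rw = 44135.68 * 1403 * 0.000039 ≈ 2415.0 N (5 s.f.)

2415.0 N


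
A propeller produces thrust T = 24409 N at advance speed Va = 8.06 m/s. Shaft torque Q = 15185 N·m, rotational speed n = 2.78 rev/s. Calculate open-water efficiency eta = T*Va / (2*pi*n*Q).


Formula: eta = T * Va / (2 * pi * n * Q)
Step 1 — numerator = T * Va = 24409 * 8.06 = 196736.54
Step 2 — 2 * pi * n = 2 * pi * 2.78 = 17.467255
Step 3 — denominator = 17.467255 * 15185 = 265240.27
Step 4 — eta = 196736.54 / 265240.27 ≈ 0.74173 (5 s.f.)

0.74173


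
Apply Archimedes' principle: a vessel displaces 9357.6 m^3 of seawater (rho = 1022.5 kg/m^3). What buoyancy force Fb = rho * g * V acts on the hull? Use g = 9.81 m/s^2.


Formula: Fb = rho * g * V
Substituting: Fb = 1022.5 * 9.81 * 9357.6
Intermediate: 1022.5 * 9.81 = 10030.725
Result: Fb = 10030.725 * 9357.6 ≈ 93864000 N (5 s.f.)

93864000 N


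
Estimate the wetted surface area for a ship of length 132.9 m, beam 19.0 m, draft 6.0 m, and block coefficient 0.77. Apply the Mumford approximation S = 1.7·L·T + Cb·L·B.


Formula: S = 1.7*L*T + V/T with V = Cb*L*B*T, i.e. S = L * (1.7*T + Cb*B)
Step 1 — 1.7*T = 1.7 * 6.0 = 10.2 m
Step 2 — Cb*B = 0.77 * 19.0 = 14.63 m
Step 3 — 1.7*T + Cb*B = 10.2 + 14.63 = 24.83 m
Step 4 — S = 132.9 * 24.83 ≈ 3299.9 m^2 (5 s.f.)

3299.9 m^2


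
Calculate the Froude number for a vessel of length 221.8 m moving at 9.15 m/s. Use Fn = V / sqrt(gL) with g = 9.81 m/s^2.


Formula: Fn = V / sqrt(g * L)
Step 1 — g * L = 9.81 * 221.8 = 2175.858
Step 2 — sqrt(g * L) = sqrt(2175.858) = 46.646093
Step 3 — Fn = 9.15 / 46.646093 ≈ 0.19616 (5 s.f.)

0.19616


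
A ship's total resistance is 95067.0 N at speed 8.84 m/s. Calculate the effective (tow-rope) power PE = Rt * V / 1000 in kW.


Formula: PE = Rt * V / 1000 (kW)
Step 1 — PE (W) = 95067.0 * 8.84 = 840392.28 W
Step 2 — PE (kW) = 840392.28 / 1000 ≈ 840.39 kW (5 s.f.)

840.39 kW


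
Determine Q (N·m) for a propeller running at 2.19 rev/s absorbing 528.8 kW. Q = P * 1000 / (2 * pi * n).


Formula: Q = P_W / (2 * pi * n)
Step 1 — P_W = 528.8 kW * 1000 = 528800.0 W
Step 2 — 2 * pi * n = 2 * pi * 2.19 = 13.760176
Step 3 — Q = 528800.0 / 13.760176 ≈ 38430 N·m (5 s.f.)

38430 N·m


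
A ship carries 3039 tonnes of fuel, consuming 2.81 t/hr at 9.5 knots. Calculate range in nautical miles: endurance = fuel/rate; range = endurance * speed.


Formula: endurance = fuel / rate; range = endurance * speed
Step 1 — endurance = 3039 / 2.81 = 1081.4947 hours
Step 2 — range = 1081.4947 * 9.5 ≈ 10274 nautical miles (5 s.f.)

10274 NM


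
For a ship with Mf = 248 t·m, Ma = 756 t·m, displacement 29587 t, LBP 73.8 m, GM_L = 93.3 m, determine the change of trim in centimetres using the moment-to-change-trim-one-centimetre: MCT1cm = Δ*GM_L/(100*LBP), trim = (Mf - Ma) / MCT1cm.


Formula: net trimming moment = Mf - Ma; MCT1cm = Δ*GM_L/(100*LBP); trim = net moment / MCT1cm
Step 1 — net trimming moment = 248 - 756 = -508 t·m
Step 2 — MCT1cm = 29587 * 93.3 / (100 * 73.8) = 374.047 t·m/cm
Step 3 — trim = -508 / 374.047 ≈ -1.3581 cm (5 s.f.)

-1.3581 cm


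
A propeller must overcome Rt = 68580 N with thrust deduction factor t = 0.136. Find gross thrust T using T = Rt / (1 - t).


Formula: T = Rt / (1 - t)
Step 1 — (1 - t) = 1 - 0.136 = 0.864
Step 2 — T = 68580 / 0.864 ≈ 79375 N (5 s.f.)

79375 N


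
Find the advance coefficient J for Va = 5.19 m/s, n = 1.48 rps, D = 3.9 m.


Formula: J = Va / (n * D)
Step 1 — n * D = 1.48 * 3.9 = 5.772
Step 2 — J = 5.19 / 5.772 ≈ 0.89917 (5 s.f.)

0.89917


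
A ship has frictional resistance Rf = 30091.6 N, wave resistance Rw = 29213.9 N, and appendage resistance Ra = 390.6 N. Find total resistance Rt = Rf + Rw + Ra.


Formula: Rt = Rf + Rw + Ra
Substituting: Rt = 30091.6 + 29213.9 + 390.6
Result: Rt = 59696.1 N

59696.1 N


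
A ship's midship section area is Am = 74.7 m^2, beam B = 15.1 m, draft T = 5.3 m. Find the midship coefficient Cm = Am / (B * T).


Formula: Cm = Am / (B * T)
Step 1 — B * T = 15.1 * 5.3 = 80.03 m^2
Step 2 — Cm = 74.7 / 80.03 ≈ 0.93340 (5 s.f.)

0.93340


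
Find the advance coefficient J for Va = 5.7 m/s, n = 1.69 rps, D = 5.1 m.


Formula: J = Va / (n * D)
Step 1 — n * D = 1.69 * 5.1 = 8.619
Step 2 — J = 5.7 / 8.619 ≈ 0.66133 (5 s.f.)

0.66133


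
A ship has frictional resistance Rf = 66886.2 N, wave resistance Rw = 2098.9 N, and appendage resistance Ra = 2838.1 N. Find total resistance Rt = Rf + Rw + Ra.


Formula: Rt = Rf + Rw + Ra
Substituting: Rt = 66886.2 + 2098.9 + 2838.1
Result: Rt = 71823.2 N

71823.2 N


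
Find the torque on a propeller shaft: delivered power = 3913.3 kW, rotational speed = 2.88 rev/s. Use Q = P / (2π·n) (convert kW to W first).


Formula: Q = P_W / (2 * pi * n)
Step 1 — P_W = 3913.3 kW * 1000 = 3913300.0 W
Step 2 — 2 * pi * n = 2 * pi * 2.88 = 18.095574
Step 3 — Q = 3913300.0 / 18.095574 ≈ 216260 N·m (5 s.f.)

216260 N·m


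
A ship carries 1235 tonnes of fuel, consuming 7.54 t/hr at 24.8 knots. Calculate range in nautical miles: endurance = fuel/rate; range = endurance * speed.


Formula: endurance = fuel / rate; range = endurance * speed
Step 1 — endurance = 1235 / 7.54 = 163.7931 hours
Step 2 — range = 163.7931 * 24.8 ≈ 4062.1 nautical miles (5 s.f.)

4062.1 NM


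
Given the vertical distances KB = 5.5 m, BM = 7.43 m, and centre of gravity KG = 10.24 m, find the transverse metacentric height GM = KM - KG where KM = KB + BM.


Formula: GM = KB + BM - KG
Step 1 — KM = KB + BM = 5.5 + 7.43 = 12.93 m
Step 2 — GM = KM - KG = 12.93 - 10.24 = 2.69 m

2.69 m


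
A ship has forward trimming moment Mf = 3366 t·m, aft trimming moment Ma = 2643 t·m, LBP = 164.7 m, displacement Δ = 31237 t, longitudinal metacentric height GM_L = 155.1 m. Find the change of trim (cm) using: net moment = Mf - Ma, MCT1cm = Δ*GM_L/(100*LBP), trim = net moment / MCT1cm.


Formula: net trimming moment = Mf - Ma; MCT1cm = Δ*GM_L/(100*LBP); trim = net moment / MCT1cm
Step 1 — net trimming moment = 3366 - 2643 = 723 t·m
Step 2 — MCT1cm = 31237 * 155.1 / (100 * 164.7) = 294.1626 t·m/cm
Step 3 — trim = 723 / 294.1626 ≈ 2.4578 cm (5 s.f.)

2.4578 cm


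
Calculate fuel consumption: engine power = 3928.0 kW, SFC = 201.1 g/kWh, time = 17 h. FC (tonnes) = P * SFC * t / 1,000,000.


Formula: FC (tonnes) = P * SFC * t / 1,000,000
Step 1 — P * SFC * t = 3928.0 * 201.1 * 17 = 13428653.6 g
Step 2 — FC (tonnes) = 13428653.6 / 1,000,000 ≈ 13.429 tonnes (5 s.f.)

13.429 tonnes


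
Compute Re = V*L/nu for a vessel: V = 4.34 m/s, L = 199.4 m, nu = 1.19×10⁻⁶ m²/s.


Formula: Re = V * L / nu
Step 1 — V * L = 4.34 * 199.4 = 865.396 m^2/s
Step 2 — Re = 865.396 / 1.19e-6 = 7.27e+08

7.27e+08


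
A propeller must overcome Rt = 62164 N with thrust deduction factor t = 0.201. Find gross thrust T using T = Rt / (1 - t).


Formula: T = Rt / (1 - t)
Step 1 — (1 - t) = 1 - 0.201 = 0.799
Step 2 — T = 62164 / 0.799 ≈ 77802 N (5 s.f.)

77802 N


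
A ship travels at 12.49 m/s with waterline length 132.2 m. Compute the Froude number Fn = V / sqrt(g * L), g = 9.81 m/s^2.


Formula: Fn = V / sqrt(g * L)
Step 1 — g * L = 9.81 * 132.2 = 1296.882
Step 2 — sqrt(g * L) = sqrt(1296.882) = 36.012248
Step 3 — Fn = 12.49 / 36.012248 ≈ 0.34683 (5 s.f.)

0.34683


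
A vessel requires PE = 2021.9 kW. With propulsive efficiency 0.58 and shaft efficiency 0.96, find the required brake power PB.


Formula: PB = PE / (eta_D * eta_S)
Step 1 — combined efficiency = eta_D * eta_S = 0.58 * 0.96 = 0.5568
Step 2 — PB = 2021.9 / 0.5568 ≈ 3631.3 kW (5 s.f.)

3631.3 kW
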